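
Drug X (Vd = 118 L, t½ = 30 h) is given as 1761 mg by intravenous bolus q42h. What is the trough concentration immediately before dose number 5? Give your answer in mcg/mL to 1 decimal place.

8.9 mcg/mL

f = (1/2)^(τ/t½) = (1/2)^(42/30) ≈ 0.3789.
C₀ = D/Vd = 1761/118 ≈ 14.924 mcg/mL.
Before the 5th dose, 4 doses have been given. Superposition: Cmin = C₀·(f + f² + … + f^4).
≈ 14.924 × (0.3789 + 0.1436 + 0.0544 + 0.0206) ≈ 14.924 × 0.5975 ≈ 8.917 mcg/mL.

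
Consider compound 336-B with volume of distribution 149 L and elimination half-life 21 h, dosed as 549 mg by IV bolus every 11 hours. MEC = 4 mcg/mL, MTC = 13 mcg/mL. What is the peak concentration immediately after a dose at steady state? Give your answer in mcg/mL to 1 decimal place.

τ/t½ = 11/21 ≈ 0.52381, so fraction remaining f = (1/2)^(11/21) ≈ 0.6955.
Accumulation ratio R = 1/(1 − f) ≈ 1/0.3045 ≈ 3.2841.
Single-dose peak C₀ = D/Vd = 549/149 ≈ 3.685 mcg/mL.
Cmax,ss = C₀/(1 − f) ≈ 3.685/0.3045 ≈ 12.102 mcg/mL.
Peak 12.1 mcg/mL vs MTC 13 mcg/mL: below toxic threshold.

12.1 mcg/mL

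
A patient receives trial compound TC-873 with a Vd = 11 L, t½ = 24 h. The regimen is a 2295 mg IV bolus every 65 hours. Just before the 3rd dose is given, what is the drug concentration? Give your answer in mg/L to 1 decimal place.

36.8 mg/L

f = (1/2)^(τ/t½) = (1/2)^(65/24) ≈ 0.1530.
C₀ = D/Vd = 2295/11 ≈ 208.636 mg/L.
Before the 3rd dose, 2 doses have been given. Superposition: Cmin = C₀·(f + f²).
≈ 208.636 × (0.1530 + 0.0234) ≈ 208.636 × 0.1764 ≈ 36.803 mg/L.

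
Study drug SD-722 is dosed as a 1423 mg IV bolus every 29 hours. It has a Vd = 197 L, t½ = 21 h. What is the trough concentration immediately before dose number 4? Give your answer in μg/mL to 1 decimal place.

4.2 μg/mL

f = (1/2)^(τ/t½) = (1/2)^(29/21) ≈ 0.3840.
C₀ = D/Vd = 1423/197 ≈ 7.223 μg/mL.
Before the 4th dose, 3 doses have been given. Superposition: Cmin = C₀·(f + f² + … + f^3).
≈ 7.223 × (0.3840 + 0.1475 + 0.0566) ≈ 7.223 × 0.5881 ≈ 4.248 μg/mL.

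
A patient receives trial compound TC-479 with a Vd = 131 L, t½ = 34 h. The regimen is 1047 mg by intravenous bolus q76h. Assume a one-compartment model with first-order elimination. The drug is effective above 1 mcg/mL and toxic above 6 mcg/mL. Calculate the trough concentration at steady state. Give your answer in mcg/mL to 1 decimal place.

2.2 mcg/mL

Over one 76-h interval, 76/34 ≈ 2.2353 half-lives elapse, leaving f ≈ 0.2124 of each dose.
Accumulation ratio R = 1/(1 − f) ≈ 1/0.7876 ≈ 1.2697.
Single-dose peak C₀ = D/Vd = 1047/131 ≈ 7.992 mcg/mL.
Steady-state peak Cmax,ss = C₀·R ≈ 7.992 × 1.2697 ≈ 10.147 mcg/mL.
Steady-state trough Cmin,ss = Cmax,ss·f ≈ 10.147 × 0.2124 ≈ 2.155 mcg/mL.
Trough 2.2 mcg/mL vs MEC 1 mcg/mL: adequate.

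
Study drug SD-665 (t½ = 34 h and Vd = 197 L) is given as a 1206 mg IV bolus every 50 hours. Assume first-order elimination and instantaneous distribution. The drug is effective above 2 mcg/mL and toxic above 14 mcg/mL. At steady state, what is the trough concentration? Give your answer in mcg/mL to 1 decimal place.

τ/t½ = 50/34 ≈ 1.4706, so fraction remaining f = (1/2)^(50/34) ≈ 0.3608.
Each bolus raises the concentration by D/Vd = 1206/197 ≈ 6.122 mcg/mL.
Steady-state trough Cmin,ss = C₀·f/(1−f) ≈ 6.122 × 0.3608/0.6392 ≈ 3.456 mcg/mL.
Trough 3.5 mcg/mL vs MEC 2 mcg/mL: adequate.

3.5 mcg/mL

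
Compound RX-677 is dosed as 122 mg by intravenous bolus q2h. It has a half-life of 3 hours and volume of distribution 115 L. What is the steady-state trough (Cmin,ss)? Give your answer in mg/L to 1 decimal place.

τ/t½ = 2/3 ≈ 0.66667, so fraction remaining f = (1/2)^(2/3) ≈ 0.6300.
Accumulation ratio R = 1/(1 − f) ≈ 1/0.3700 ≈ 2.7027.
Each bolus raises the concentration by D/Vd = 122/115 ≈ 1.061 mg/L.
Steady-state peak Cmax,ss = C₀·R ≈ 1.061 × 2.7027 ≈ 2.868 mg/L.
Steady-state trough Cmin,ss = Cmax,ss·f ≈ 2.868 × 0.6300 ≈ 1.807 mg/L.

1.8 mg/L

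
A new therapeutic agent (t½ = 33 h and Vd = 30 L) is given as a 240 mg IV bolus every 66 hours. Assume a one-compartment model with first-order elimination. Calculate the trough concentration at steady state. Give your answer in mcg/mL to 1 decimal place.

2.7 mcg/mL

τ = 66 h = 2 half-lives, so f = (1/2)^2 = 0.25.
At steady state, R = 1/(1 − 0.25) = 4/3.
Single-dose peak C₀ = D/Vd = 240/30 = 8 mcg/mL.
Steady-state peak Cmax,ss = C₀·R = 8 × 4/3 ≈ 10.667 mcg/mL.
Steady-state trough Cmin,ss = Cmax,ss·f ≈ 10.667 × 0.25 ≈ 2.667 mcg/mL.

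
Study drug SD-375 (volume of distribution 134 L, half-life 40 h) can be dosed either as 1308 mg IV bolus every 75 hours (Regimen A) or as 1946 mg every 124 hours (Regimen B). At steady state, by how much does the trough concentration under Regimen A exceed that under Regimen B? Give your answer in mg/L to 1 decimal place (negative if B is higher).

1.7 mg/L

Regimen A: f = (1/2)^(75/40) ≈ 0.2726; Cmin,ss = (1308/134)·f/(1−f) ≈ 3.658 mg/L.
Regimen B: f = (1/2)^(124/40) ≈ 0.1166; Cmin,ss = (1946/134)·f/(1−f) ≈ 1.917 mg/L.
Difference ≈ 3.658 − 1.917 ≈ 1.741 mg/L.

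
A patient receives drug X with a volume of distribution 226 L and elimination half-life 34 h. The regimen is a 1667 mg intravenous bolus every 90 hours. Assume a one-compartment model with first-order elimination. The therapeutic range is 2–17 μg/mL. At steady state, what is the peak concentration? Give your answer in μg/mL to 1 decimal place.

τ/t½ = 90/34 ≈ 2.6471, so fraction remaining f = (1/2)^(90/34) ≈ 0.1596.
Accumulation ratio R = 1/(1 − f) ≈ 1/0.8404 ≈ 1.1899.
Each bolus raises the concentration by D/Vd = 1667/226 ≈ 7.376 μg/mL.
Steady-state peak Cmax,ss = C₀·R ≈ 7.376 × 1.1899 ≈ 8.777 μg/mL.
Peak 8.8 μg/mL vs MTC 17 μg/mL: below toxic threshold.

8.8 μg/mL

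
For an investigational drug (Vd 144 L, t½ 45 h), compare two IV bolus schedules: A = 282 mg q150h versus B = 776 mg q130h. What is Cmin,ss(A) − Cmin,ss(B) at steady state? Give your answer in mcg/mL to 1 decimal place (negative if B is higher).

-0.6 mcg/mL

Regimen A: f = (1/2)^(150/45) ≈ 0.0992; Cmin,ss = (282/144)·f/(1−f) ≈ 0.216 mcg/mL.
Regimen B: f = (1/2)^(130/45) ≈ 0.1350; Cmin,ss = (776/144)·f/(1−f) ≈ 0.841 mcg/mL.
Difference ≈ 0.216 − 0.841 ≈ -0.625 mcg/mL.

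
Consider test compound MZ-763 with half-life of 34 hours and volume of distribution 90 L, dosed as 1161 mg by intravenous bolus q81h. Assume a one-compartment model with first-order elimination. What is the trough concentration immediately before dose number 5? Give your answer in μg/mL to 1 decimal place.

3.1 μg/mL

f = (1/2)^(τ/t½) = (1/2)^(81/34) ≈ 0.1918.
C₀ = D/Vd = 1161/90 ≈ 12.900 μg/mL.
Before the 5th dose, 4 doses have been given. Superposition: Cmin = C₀·(f + f² + … + f^4).
≈ 12.900 × (0.1918 + 0.0368 + 0.0071 + 0.0014) ≈ 12.900 × 0.2371 ≈ 3.059 μg/mL.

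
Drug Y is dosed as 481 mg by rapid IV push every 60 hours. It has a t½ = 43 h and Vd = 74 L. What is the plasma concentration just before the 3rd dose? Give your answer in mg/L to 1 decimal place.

f = (1/2)^(τ/t½) = (1/2)^(60/43) ≈ 0.3802.
C₀ = D/Vd = 481/74 ≈ 6.500 mg/L.
Before the 3rd dose, 2 doses have been given. Superposition: Cmin = C₀·(f + f²).
≈ 6.500 × (0.3802 + 0.1446) ≈ 6.500 × 0.5248 ≈ 3.411 mg/L.

3.4 mg/L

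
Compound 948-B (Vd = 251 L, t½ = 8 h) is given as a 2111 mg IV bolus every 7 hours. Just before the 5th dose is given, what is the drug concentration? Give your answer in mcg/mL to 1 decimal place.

9.2 mcg/mL

f = (1/2)^(τ/t½) = (1/2)^(7/8) ≈ 0.5453.
C₀ = D/Vd = 2111/251 ≈ 8.410 mcg/mL.
Before the 5th dose, 4 doses have been given. Superposition: Cmin = C₀·(f + f² + … + f^4).
≈ 8.410 × (0.5453 + 0.2974 + 0.1621 + 0.0884) ≈ 8.410 × 1.0932 ≈ 9.194 mcg/mL.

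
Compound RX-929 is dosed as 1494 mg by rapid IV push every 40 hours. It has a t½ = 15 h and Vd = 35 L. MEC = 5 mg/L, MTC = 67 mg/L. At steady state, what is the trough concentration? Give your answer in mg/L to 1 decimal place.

8.0 mg/L

Over one 40-h interval, 40/15 ≈ 2.6667 half-lives elapse, leaving f ≈ 0.1575 of each dose.
At steady state, accumulation factor R = 1/(1 − e^(−kτ)) ≈ 1.1869.
Each bolus raises the concentration by D/Vd = 1494/35 ≈ 42.686 mg/L.
Steady-state peak Cmax,ss = C₀·R ≈ 42.686 × 1.1869 ≈ 50.664 mg/L.
Steady-state trough Cmin,ss = Cmax,ss·f ≈ 50.664 × 0.1575 ≈ 7.980 mg/L.
Trough 8.0 mg/L vs MEC 5 mg/L: adequate.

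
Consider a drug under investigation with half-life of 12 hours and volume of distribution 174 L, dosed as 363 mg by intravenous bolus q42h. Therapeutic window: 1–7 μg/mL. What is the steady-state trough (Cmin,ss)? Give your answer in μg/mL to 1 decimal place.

τ/t½ = 42/12 ≈ 3.5, so fraction remaining f = (1/2)^(42/12) ≈ 0.0884.
Each bolus raises the concentration by D/Vd = 363/174 ≈ 2.086 μg/mL.
Steady-state trough Cmin,ss = C₀·f/(1−f) ≈ 2.086 × 0.0884/0.9116 ≈ 0.202 μg/mL.
Trough 0.2 μg/mL vs MEC 1 μg/mL: subtherapeutic.

0.2 μg/mL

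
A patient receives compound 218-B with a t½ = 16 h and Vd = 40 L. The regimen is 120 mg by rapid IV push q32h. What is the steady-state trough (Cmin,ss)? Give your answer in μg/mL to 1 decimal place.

τ = 32 h = 2 half-lives, so f = (1/2)^2 = 0.25.
Accumulation ratio R = 1/(1 − f) = 1/0.75 = 4/3.
Single-dose peak C₀ = D/Vd = 120/40 = 3 μg/mL.
Steady-state peak Cmax,ss = C₀·R = 3 × 4/3 ≈ 4.000 μg/mL.
Steady-state trough Cmin,ss = Cmax,ss·f ≈ 4.000 × 0.25 ≈ 1.000 μg/mL.

1.0 μg/mL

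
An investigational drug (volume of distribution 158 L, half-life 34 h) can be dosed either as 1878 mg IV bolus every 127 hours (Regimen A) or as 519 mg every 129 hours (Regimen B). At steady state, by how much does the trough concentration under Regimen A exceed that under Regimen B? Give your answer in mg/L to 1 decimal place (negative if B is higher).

Regimen A: f = (1/2)^(127/34) ≈ 0.0751; Cmin,ss = (1878/158)·f/(1−f) ≈ 0.965 mg/L.
Regimen B: f = (1/2)^(129/34) ≈ 0.0721; Cmin,ss = (519/158)·f/(1−f) ≈ 0.255 mg/L.
Difference ≈ 0.965 − 0.255 ≈ 0.710 mg/L.

0.7 mg/L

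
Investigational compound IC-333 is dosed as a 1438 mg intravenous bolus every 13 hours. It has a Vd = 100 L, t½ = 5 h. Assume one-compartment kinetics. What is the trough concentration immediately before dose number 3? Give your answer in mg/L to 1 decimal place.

f = (1/2)^(τ/t½) = (1/2)^(13/5) ≈ 0.1649.
C₀ = D/Vd = 1438/100 ≈ 14.380 mg/L.
Before the 3rd dose, 2 doses have been given. Superposition: Cmin = C₀·(f + f²).
≈ 14.380 × (0.1649 + 0.0272) ≈ 14.380 × 0.1921 ≈ 2.762 mg/L.

2.8 mg/L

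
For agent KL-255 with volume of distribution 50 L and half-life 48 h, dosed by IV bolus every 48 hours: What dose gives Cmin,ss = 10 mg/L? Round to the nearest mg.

500 mg

τ/t½ = 48/48 ≈ 1, so f = (1/2)^(48/48) ≈ 0.500000.
Cmin,ss = (D/Vd)·f/(1−f), so D = Cmin,ss·Vd·(1−f)/f.
D = 10 × 50 × (1−f)/f ≈ 10 × 50 × 1.00000 ≈ 500.00 mg.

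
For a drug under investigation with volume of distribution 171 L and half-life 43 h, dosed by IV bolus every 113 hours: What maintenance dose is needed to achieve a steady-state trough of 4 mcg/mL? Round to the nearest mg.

3544 mg

τ/t½ = 113/43 ≈ 2.6279, so f = (1/2)^(113/43) ≈ 0.161779.
Cmin,ss = (D/Vd)·f/(1−f), so D = Cmin,ss·Vd·(1−f)/f.
D = 4 × 171 × (1−f)/f ≈ 4 × 171 × 5.18127 ≈ 3543.99 mg.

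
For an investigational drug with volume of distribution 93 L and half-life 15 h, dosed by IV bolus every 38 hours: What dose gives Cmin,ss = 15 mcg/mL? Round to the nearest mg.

6681 mg

τ/t½ = 38/15 ≈ 2.5333, so f = (1/2)^(38/15) ≈ 0.172739.
Cmin,ss = (D/Vd)·f/(1−f), so D = Cmin,ss·Vd·(1−f)/f.
D = 15 × 93 × (1−f)/f ≈ 15 × 93 × 4.78908 ≈ 6680.77 mg.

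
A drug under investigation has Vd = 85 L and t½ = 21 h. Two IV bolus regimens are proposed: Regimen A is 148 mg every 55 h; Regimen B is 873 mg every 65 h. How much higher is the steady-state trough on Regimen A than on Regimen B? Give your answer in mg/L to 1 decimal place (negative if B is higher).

-1.0 mg/L

Regimen A: f = (1/2)^(55/21) ≈ 0.1628; Cmin,ss = (148/85)·f/(1−f) ≈ 0.339 mg/L.
Regimen B: f = (1/2)^(65/21) ≈ 0.1170; Cmin,ss = (873/85)·f/(1−f) ≈ 1.361 mg/L.
Difference ≈ 0.339 − 1.361 ≈ -1.022 mg/L.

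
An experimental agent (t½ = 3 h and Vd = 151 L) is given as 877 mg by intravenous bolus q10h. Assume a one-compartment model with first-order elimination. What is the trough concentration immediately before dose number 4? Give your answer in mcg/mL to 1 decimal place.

f = (1/2)^(τ/t½) = (1/2)^(10/3) ≈ 0.0992.
C₀ = D/Vd = 877/151 ≈ 5.808 mcg/mL.
Before the 4th dose, 3 doses have been given. Superposition: Cmin = C₀·(f + f² + … + f^3).
≈ 5.808 × (0.0992 + 0.0098 + 0.0010) ≈ 5.808 × 0.1100 ≈ 0.639 mcg/mL.

0.6 mcg/mL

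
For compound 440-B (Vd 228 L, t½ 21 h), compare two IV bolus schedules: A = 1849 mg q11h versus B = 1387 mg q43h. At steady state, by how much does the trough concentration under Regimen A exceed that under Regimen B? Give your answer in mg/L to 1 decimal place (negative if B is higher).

Regimen A: f = (1/2)^(11/21) ≈ 0.6955; Cmin,ss = (1849/228)·f/(1−f) ≈ 18.523 mg/L.
Regimen B: f = (1/2)^(43/21) ≈ 0.2419; Cmin,ss = (1387/228)·f/(1−f) ≈ 1.941 mg/L.
Difference ≈ 18.523 − 1.941 ≈ 16.582 mg/L.

16.6 mg/L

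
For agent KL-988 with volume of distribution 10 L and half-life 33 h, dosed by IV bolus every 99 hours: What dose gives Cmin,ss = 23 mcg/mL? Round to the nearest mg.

τ/t½ = 99/33 ≈ 3, so f = (1/2)^(99/33) ≈ 0.125000.
Cmin,ss = (D/Vd)·f/(1−f), so D = Cmin,ss·Vd·(1−f)/f.
D = 23 × 10 × (1−f)/f ≈ 23 × 10 × 7.00000 ≈ 1610.00 mg.

1610 mg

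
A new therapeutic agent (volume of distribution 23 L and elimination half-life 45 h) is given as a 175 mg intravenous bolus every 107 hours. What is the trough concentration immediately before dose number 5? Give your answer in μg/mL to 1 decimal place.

f = (1/2)^(τ/t½) = (1/2)^(107/45) ≈ 0.1924.
C₀ = D/Vd = 175/23 ≈ 7.609 μg/mL.
Before the 5th dose, 4 doses have been given. Superposition: Cmin = C₀·(f + f² + … + f^4).
≈ 7.609 × (0.1924 + 0.0370 + 0.0071 + 0.0014) ≈ 7.609 × 0.2379 ≈ 1.810 μg/mL.

1.8 μg/mL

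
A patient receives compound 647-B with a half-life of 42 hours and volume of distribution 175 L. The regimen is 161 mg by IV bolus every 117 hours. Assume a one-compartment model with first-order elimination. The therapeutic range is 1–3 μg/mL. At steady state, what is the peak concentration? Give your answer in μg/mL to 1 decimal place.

τ/t½ = 117/42 ≈ 2.7857, so fraction remaining f = (1/2)^(117/42) ≈ 0.1450.
Accumulation ratio R = 1/(1 − f) ≈ 1/0.8550 ≈ 1.1696.
Single-dose peak C₀ = D/Vd = 161/175 ≈ 0.920 μg/mL.
Cmax,ss = C₀/(1 − f) ≈ 0.920/0.8550 ≈ 1.076 μg/mL.
Peak 1.1 μg/mL vs MTC 3 μg/mL: below toxic threshold.

1.1 μg/mL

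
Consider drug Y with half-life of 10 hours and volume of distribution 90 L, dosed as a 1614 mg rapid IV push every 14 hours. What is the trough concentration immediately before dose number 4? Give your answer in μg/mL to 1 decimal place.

f = (1/2)^(τ/t½) = (1/2)^(14/10) ≈ 0.3789.
C₀ = D/Vd = 1614/90 ≈ 17.933 μg/mL.
Before the 4th dose, 3 doses have been given. Superposition: Cmin = C₀·(f + f² + … + f^3).
≈ 17.933 × (0.3789 + 0.1436 + 0.0544) ≈ 17.933 × 0.5769 ≈ 10.346 μg/mL.

10.3 μg/mL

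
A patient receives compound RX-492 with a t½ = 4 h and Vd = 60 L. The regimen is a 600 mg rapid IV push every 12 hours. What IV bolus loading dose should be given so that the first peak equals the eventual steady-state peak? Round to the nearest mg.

f = (1/2)^(12/4) ≈ 0.125000; accumulation ratio R = 1/(1−f) ≈ 1.14286.
Loading dose to hit Cmax,ss on first dose: D_load = D_maint·R ≈ 600 × 1.14286 ≈ 685.72 mg.

686 mg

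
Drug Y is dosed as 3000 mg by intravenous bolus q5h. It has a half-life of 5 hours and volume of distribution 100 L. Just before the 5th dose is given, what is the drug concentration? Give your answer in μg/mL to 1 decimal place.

28.1 μg/mL

f = (1/2)^(τ/t½) = (1/2)^(5/5) ≈ 0.5000.
C₀ = D/Vd = 3000/100 ≈ 30.000 μg/mL.
Before the 5th dose, 4 doses have been given. Superposition: Cmin = C₀·(f + f² + … + f^4).
≈ 30.000 × (0.5000 + 0.2500 + 0.1250 + 0.0625) ≈ 30.000 × 0.9375 ≈ 28.125 μg/mL.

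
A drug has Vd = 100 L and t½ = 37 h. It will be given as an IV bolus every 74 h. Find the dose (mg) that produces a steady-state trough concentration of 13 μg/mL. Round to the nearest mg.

τ/t½ = 74/37 ≈ 2, so f = (1/2)^(74/37) ≈ 0.250000.
Cmin,ss = (D/Vd)·f/(1−f), so D = Cmin,ss·Vd·(1−f)/f.
D = 13 × 100 × (1−f)/f ≈ 13 × 100 × 3.00000 ≈ 3900.00 mg.

3900 mg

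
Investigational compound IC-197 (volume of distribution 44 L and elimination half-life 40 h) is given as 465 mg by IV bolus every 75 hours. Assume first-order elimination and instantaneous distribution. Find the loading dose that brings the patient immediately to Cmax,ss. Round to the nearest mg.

639 mg

f = (1/2)^(75/40) ≈ 0.272627; accumulation ratio R = 1/(1−f) ≈ 1.37481.
Loading dose to hit Cmax,ss on first dose: D_load = D_maint·R ≈ 465 × 1.37481 ≈ 639.29 mg.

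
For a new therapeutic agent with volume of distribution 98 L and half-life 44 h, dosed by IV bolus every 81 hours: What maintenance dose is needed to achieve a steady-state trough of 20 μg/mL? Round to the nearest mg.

τ/t½ = 81/44 ≈ 1.8409, so f = (1/2)^(81/44) ≈ 0.279146.
Cmin,ss = (D/Vd)·f/(1−f), so D = Cmin,ss·Vd·(1−f)/f.
D = 20 × 98 × (1−f)/f ≈ 20 × 98 × 2.58235 ≈ 5061.41 mg.

5061 mg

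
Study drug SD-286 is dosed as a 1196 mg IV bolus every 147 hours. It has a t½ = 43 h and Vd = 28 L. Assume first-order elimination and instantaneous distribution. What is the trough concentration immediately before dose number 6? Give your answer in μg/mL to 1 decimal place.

f = (1/2)^(τ/t½) = (1/2)^(147/43) ≈ 0.0935.
C₀ = D/Vd = 1196/28 ≈ 42.714 μg/mL.
Before the 6th dose, 5 doses have been given. Superposition: Cmin = C₀·(f + f² + … + f^5).
≈ 42.714 × (0.0935 + 0.0087 + 0.0008 + 0.0001 + 0.0000) ≈ 42.714 × 0.1031 ≈ 4.404 μg/mL.

4.4 μg/mL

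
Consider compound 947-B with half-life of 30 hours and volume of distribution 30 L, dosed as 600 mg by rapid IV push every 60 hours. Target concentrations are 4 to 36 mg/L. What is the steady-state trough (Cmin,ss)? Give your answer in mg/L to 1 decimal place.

6.7 mg/L

τ = 60 h = 2 half-lives, so f = (1/2)^2 = 0.25.
At steady state, R = 1/(1 − 0.25) = 4/3.
Single-dose peak C₀ = D/Vd = 600/30 = 20 mg/L.
Steady-state peak Cmax,ss = C₀·R = 20 × 4/3 ≈ 26.667 mg/L.
Steady-state trough Cmin,ss = Cmax,ss·f ≈ 26.667 × 0.25 ≈ 6.667 mg/L.
Trough 6.7 mg/L vs MEC 4 mg/L: adequate.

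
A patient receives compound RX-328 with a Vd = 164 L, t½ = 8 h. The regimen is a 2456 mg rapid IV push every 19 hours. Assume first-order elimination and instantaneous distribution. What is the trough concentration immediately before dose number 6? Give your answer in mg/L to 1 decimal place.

3.6 mg/L

f = (1/2)^(τ/t½) = (1/2)^(19/8) ≈ 0.1928.
C₀ = D/Vd = 2456/164 ≈ 14.976 mg/L.
Before the 6th dose, 5 doses have been given. Superposition: Cmin = C₀·(f + f² + … + f^5).
≈ 14.976 × (0.1928 + 0.0372 + 0.0072 + 0.0014 + 0.0003) ≈ 14.976 × 0.2389 ≈ 3.578 mg/L.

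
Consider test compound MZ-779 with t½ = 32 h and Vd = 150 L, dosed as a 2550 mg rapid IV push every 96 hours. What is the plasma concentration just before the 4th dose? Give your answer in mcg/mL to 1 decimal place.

f = (1/2)^(τ/t½) = (1/2)^(96/32) ≈ 0.1250.
C₀ = D/Vd = 2550/150 ≈ 17.000 mcg/mL.
Before the 4th dose, 3 doses have been given. Superposition: Cmin = C₀·(f + f² + … + f^3).
≈ 17.000 × (0.1250 + 0.0156 + 0.0020) ≈ 17.000 × 0.1426 ≈ 2.424 mcg/mL.

2.4 mcg/mL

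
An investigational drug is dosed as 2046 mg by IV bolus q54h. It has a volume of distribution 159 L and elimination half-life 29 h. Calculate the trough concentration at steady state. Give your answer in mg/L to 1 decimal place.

4.9 mg/L

Over one 54-h interval, 54/29 ≈ 1.8621 half-lives elapse, leaving f ≈ 0.2751 of each dose.
At steady state, accumulation factor R = 1/(1 − e^(−kτ)) ≈ 1.3795.
Each bolus raises the concentration by D/Vd = 2046/159 ≈ 12.868 mg/L.
Cmax,ss = C₀/(1 − f) ≈ 12.868/0.7249 ≈ 17.751 mg/L.
One interval later, Cmin,ss = Cmax,ss·e^(−kτ) ≈ 17.751 × 0.2751 ≈ 4.883 mg/L.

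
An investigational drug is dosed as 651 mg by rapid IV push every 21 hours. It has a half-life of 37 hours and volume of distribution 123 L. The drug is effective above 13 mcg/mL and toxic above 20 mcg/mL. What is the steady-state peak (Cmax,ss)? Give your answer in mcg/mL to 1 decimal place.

Over one 21-h interval, 21/37 ≈ 0.56757 half-lives elapse, leaving f ≈ 0.6748 of each dose.
At steady state, accumulation factor R = 1/(1 − e^(−kτ)) ≈ 3.0750.
Single-dose peak C₀ = D/Vd = 651/123 ≈ 5.293 mcg/mL.
Steady-state peak Cmax,ss = C₀·R ≈ 5.293 × 3.0750 ≈ 16.276 mcg/mL.
Peak 16.3 mcg/mL vs MTC 20 mcg/mL: below toxic threshold.

16.3 mcg/mL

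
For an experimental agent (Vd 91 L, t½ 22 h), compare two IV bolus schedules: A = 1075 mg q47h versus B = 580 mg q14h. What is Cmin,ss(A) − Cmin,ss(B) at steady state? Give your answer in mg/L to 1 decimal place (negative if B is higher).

Regimen A: f = (1/2)^(47/22) ≈ 0.2275; Cmin,ss = (1075/91)·f/(1−f) ≈ 3.479 mg/L.
Regimen B: f = (1/2)^(14/22) ≈ 0.6433; Cmin,ss = (580/91)·f/(1−f) ≈ 11.495 mg/L.
Difference ≈ 3.479 − 11.495 ≈ -8.016 mg/L.

-8.0 mg/L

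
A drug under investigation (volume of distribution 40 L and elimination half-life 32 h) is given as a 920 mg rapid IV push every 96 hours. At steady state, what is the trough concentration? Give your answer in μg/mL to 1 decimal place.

3.3 μg/mL

τ = 96 h = 3 half-lives, so f = (1/2)^3 = 0.125.
At steady state, R = 1/(1 − 0.125) = 8/7.
Single-dose peak C₀ = D/Vd = 920/40 = 23 μg/mL.
Steady-state peak Cmax,ss = C₀·R = 23 × 8/7 ≈ 26.286 μg/mL.
Steady-state trough Cmin,ss = Cmax,ss·f ≈ 26.286 × 0.125 ≈ 3.286 μg/mL.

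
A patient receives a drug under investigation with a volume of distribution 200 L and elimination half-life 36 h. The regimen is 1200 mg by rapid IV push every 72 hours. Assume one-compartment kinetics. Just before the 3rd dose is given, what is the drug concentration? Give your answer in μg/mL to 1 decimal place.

f = (1/2)^(τ/t½) = (1/2)^(72/36) ≈ 0.2500.
C₀ = D/Vd = 1200/200 ≈ 6.000 μg/mL.
Before the 3rd dose, 2 doses have been given. Superposition: Cmin = C₀·(f + f²).
≈ 6.000 × (0.2500 + 0.0625) ≈ 6.000 × 0.3125 ≈ 1.875 μg/mL.

1.9 μg/mL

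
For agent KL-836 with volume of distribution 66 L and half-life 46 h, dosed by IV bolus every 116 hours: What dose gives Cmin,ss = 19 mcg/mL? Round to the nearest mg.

5947 mg

τ/t½ = 116/46 ≈ 2.5217, so f = (1/2)^(116/46) ≈ 0.174133.
Cmin,ss = (D/Vd)·f/(1−f), so D = Cmin,ss·Vd·(1−f)/f.
D = 19 × 66 × (1−f)/f ≈ 19 × 66 × 4.74274 ≈ 5947.40 mg.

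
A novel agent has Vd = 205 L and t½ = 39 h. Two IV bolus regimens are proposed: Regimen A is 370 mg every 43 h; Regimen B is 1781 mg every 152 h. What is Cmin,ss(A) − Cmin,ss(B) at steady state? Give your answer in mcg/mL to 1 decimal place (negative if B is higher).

Regimen A: f = (1/2)^(43/39) ≈ 0.4657; Cmin,ss = (370/205)·f/(1−f) ≈ 1.573 mcg/mL.
Regimen B: f = (1/2)^(152/39) ≈ 0.0671; Cmin,ss = (1781/205)·f/(1−f) ≈ 0.625 mcg/mL.
Difference ≈ 1.573 − 0.625 ≈ 0.948 mcg/mL.

0.9 mcg/mL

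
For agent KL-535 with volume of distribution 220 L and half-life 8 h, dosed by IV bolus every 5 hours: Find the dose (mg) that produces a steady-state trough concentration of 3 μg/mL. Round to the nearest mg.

358 mg

τ/t½ = 5/8 ≈ 0.625, so f = (1/2)^(5/8) ≈ 0.648420.
Cmin,ss = (D/Vd)·f/(1−f), so D = Cmin,ss·Vd·(1−f)/f.
D = 3 × 220 × (1−f)/f ≈ 3 × 220 × 0.54221 ≈ 357.86 mg.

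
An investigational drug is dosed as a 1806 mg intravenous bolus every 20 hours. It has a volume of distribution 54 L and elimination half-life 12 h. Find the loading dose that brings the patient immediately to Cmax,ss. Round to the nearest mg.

2636 mg

f = (1/2)^(20/12) ≈ 0.314980; accumulation ratio R = 1/(1−f) ≈ 1.45981.
Loading dose to hit Cmax,ss on first dose: D_load = D_maint·R ≈ 1806 × 1.45981 ≈ 2636.42 mg.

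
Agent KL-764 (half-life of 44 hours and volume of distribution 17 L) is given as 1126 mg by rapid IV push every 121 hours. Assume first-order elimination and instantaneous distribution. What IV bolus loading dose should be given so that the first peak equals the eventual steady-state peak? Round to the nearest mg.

1323 mg

f = (1/2)^(121/44) ≈ 0.148651; accumulation ratio R = 1/(1−f) ≈ 1.17461.
Loading dose to hit Cmax,ss on first dose: D_load = D_maint·R ≈ 1126 × 1.17461 ≈ 1322.61 mg.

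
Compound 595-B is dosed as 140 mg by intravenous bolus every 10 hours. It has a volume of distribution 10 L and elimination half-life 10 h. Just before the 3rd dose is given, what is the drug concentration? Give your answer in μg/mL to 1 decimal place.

10.5 μg/mL

f = (1/2)^(τ/t½) = (1/2)^(10/10) ≈ 0.5000.
C₀ = D/Vd = 140/10 ≈ 14.000 μg/mL.
Before the 3rd dose, 2 doses have been given. Superposition: Cmin = C₀·(f + f²).
≈ 14.000 × (0.5000 + 0.2500) ≈ 14.000 × 0.7500 ≈ 10.500 μg/mL.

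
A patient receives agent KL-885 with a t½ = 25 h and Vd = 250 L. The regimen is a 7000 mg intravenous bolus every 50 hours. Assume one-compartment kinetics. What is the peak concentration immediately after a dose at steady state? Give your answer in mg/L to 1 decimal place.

37.3 mg/L

The dosing interval is 2 half-lives, so f = 2^(−2) = 0.25.
Accumulation ratio R = 1/(1 − f) = 1/0.75 = 4/3.
Single-dose peak C₀ = D/Vd = 7000/250 = 28 mg/L.
Steady-state peak Cmax,ss = C₀·R = 28 × 4/3 ≈ 37.333 mg/L.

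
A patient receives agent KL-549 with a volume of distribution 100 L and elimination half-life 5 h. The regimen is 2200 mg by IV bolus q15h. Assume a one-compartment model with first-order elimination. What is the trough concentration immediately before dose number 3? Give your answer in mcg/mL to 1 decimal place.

3.1 mcg/mL

f = (1/2)^(τ/t½) = (1/2)^(15/5) ≈ 0.1250.
C₀ = D/Vd = 2200/100 ≈ 22.000 mcg/mL.
Before the 3rd dose, 2 doses have been given. Superposition: Cmin = C₀·(f + f²).
≈ 22.000 × (0.1250 + 0.0156) ≈ 22.000 × 0.1406 ≈ 3.093 mcg/mL.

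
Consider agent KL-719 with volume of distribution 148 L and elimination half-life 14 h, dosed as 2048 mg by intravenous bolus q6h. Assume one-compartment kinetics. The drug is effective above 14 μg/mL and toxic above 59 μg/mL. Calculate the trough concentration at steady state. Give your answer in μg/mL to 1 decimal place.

Over one 6-h interval, 6/14 ≈ 0.42857 half-lives elapse, leaving f ≈ 0.7430 of each dose.
Accumulation ratio R = 1/(1 − f) ≈ 1/0.2570 ≈ 3.8911.
Single-dose peak C₀ = D/Vd = 2048/148 ≈ 13.838 μg/mL.
Steady-state peak Cmax,ss = C₀·R ≈ 13.838 × 3.8911 ≈ 53.845 μg/mL.
One interval later, Cmin,ss = Cmax,ss·e^(−kτ) ≈ 53.845 × 0.7430 ≈ 40.007 μg/mL.
Trough 40.0 μg/mL vs MEC 14 μg/mL: adequate.

40.0 μg/mL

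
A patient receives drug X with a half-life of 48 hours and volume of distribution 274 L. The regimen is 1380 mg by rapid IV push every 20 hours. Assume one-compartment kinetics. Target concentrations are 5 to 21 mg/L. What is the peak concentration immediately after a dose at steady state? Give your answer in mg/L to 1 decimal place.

τ/t½ = 20/48 ≈ 0.41667, so fraction remaining f = (1/2)^(20/48) ≈ 0.7492.
At steady state, accumulation factor R = 1/(1 − e^(−kτ)) ≈ 3.9872.
Each bolus raises the concentration by D/Vd = 1380/274 ≈ 5.036 mg/L.
Steady-state peak Cmax,ss = C₀·R ≈ 5.036 × 3.9872 ≈ 20.080 mg/L.
Peak 20.1 mg/L vs MTC 21 mg/L: below toxic threshold.

20.1 mg/L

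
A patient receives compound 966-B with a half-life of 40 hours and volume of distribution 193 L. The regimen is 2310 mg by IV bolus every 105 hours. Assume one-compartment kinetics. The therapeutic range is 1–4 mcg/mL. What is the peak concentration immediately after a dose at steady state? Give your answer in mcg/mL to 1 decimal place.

14.3 mcg/mL

Over one 105-h interval, 105/40 ≈ 2.625 half-lives elapse, leaving f ≈ 0.1621 of each dose.
At steady state, accumulation factor R = 1/(1 − e^(−kτ)) ≈ 1.1935.
Each bolus raises the concentration by D/Vd = 2310/193 ≈ 11.969 mcg/mL.
Steady-state peak Cmax,ss = C₀·R ≈ 11.969 × 1.1935 ≈ 14.285 mcg/mL.
Peak 14.3 mcg/mL vs MTC 4 mcg/mL: exceeds toxic threshold.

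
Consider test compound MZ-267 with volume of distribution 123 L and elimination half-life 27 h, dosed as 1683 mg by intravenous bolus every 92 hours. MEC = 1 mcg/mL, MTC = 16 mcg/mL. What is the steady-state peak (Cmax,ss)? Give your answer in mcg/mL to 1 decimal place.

15.1 mcg/mL

Over one 92-h interval, 92/27 ≈ 3.4074 half-lives elapse, leaving f ≈ 0.0942 of each dose.
Accumulation ratio R = 1/(1 − f) ≈ 1/0.9058 ≈ 1.1040.
Each bolus raises the concentration by D/Vd = 1683/123 ≈ 13.683 mcg/mL.
Cmax,ss = C₀/(1 − f) ≈ 13.683/0.9058 ≈ 15.106 mcg/mL.
Peak 15.1 mcg/mL vs MTC 16 mcg/mL: below toxic threshold.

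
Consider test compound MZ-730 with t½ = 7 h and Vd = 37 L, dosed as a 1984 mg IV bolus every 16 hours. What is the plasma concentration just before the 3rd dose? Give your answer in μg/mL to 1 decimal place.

13.3 μg/mL

f = (1/2)^(τ/t½) = (1/2)^(16/7) ≈ 0.2051.
C₀ = D/Vd = 1984/37 ≈ 53.622 μg/mL.
Before the 3rd dose, 2 doses have been given. Superposition: Cmin = C₀·(f + f²).
≈ 53.622 × (0.2051 + 0.0421) ≈ 53.622 × 0.2472 ≈ 13.255 μg/mL.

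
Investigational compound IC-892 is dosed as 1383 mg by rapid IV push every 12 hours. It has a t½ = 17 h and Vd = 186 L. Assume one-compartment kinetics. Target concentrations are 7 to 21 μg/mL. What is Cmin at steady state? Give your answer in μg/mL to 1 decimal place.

11.8 μg/mL

k = ln2/t½ = ln2/17 ≈ 0.040773 h⁻¹; fraction remaining f = e^(−kτ) = e^(−0.040773×12) ≈ 0.6131.
Single-dose peak C₀ = D/Vd = 1383/186 ≈ 7.435 μg/mL.
Steady-state trough Cmin,ss = C₀·f/(1−f) ≈ 7.435 × 0.6131/0.3869 ≈ 11.782 μg/mL.
Trough 11.8 μg/mL vs MEC 7 μg/mL: adequate.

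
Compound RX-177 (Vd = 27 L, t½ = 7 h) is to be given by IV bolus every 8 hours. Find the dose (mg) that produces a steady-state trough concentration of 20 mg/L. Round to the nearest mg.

652 mg

τ/t½ = 8/7 ≈ 1.1429, so f = (1/2)^(8/7) ≈ 0.452862.
Cmin,ss = (D/Vd)·f/(1−f), so D = Cmin,ss·Vd·(1−f)/f.
D = 20 × 27 × (1−f)/f ≈ 20 × 27 × 1.20818 ≈ 652.42 mg.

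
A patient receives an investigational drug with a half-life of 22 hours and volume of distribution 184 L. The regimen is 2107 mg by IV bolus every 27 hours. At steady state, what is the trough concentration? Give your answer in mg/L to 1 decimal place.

8.5 mg/L

τ/t½ = 27/22 ≈ 1.2273, so fraction remaining f = (1/2)^(27/22) ≈ 0.4271.
Accumulation ratio R = 1/(1 − f) ≈ 1/0.5729 ≈ 1.7455.
Single-dose peak C₀ = D/Vd = 2107/184 ≈ 11.451 mg/L.
Cmax,ss = C₀/(1 − f) ≈ 11.451/0.5729 ≈ 19.988 mg/L.
One interval later, Cmin,ss = Cmax,ss·e^(−kτ) ≈ 19.988 × 0.4271 ≈ 8.537 mg/L.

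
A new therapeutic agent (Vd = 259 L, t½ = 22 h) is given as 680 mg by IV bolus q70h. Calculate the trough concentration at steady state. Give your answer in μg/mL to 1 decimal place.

0.3 μg/mL

τ/t½ = 70/22 ≈ 3.1818, so fraction remaining f = (1/2)^(70/22) ≈ 0.1102.
Accumulation ratio R = 1/(1 − f) ≈ 1/0.8898 ≈ 1.1238.
Single-dose peak C₀ = D/Vd = 680/259 ≈ 2.625 μg/mL.
Cmax,ss = C₀/(1 − f) ≈ 2.625/0.8898 ≈ 2.950 μg/mL.
One interval later, Cmin,ss = Cmax,ss·e^(−kτ) ≈ 2.950 × 0.1102 ≈ 0.325 μg/mL.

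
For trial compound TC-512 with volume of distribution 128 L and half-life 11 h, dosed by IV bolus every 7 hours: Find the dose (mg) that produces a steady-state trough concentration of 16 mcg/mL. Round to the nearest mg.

τ/t½ = 7/11 ≈ 0.63636, so f = (1/2)^(7/11) ≈ 0.643332.
Cmin,ss = (D/Vd)·f/(1−f), so D = Cmin,ss·Vd·(1−f)/f.
D = 16 × 128 × (1−f)/f ≈ 16 × 128 × 0.55441 ≈ 1135.43 mg.

1135 mg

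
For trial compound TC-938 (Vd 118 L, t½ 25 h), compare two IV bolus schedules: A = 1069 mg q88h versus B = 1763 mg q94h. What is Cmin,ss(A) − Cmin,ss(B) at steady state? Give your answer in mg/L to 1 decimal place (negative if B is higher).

-0.3 mg/L

Regimen A: f = (1/2)^(88/25) ≈ 0.0872; Cmin,ss = (1069/118)·f/(1−f) ≈ 0.865 mg/L.
Regimen B: f = (1/2)^(94/25) ≈ 0.0738; Cmin,ss = (1763/118)·f/(1−f) ≈ 1.190 mg/L.
Difference ≈ 0.865 − 1.190 ≈ -0.325 mg/L.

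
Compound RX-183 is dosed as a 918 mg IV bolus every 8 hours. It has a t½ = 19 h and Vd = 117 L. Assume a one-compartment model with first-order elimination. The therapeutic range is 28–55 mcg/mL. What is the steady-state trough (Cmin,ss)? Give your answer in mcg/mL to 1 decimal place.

23.2 mcg/mL

k = ln2/t½ = ln2/19 ≈ 0.036481 h⁻¹; fraction remaining f = e^(−kτ) = e^(−0.036481×8) ≈ 0.7469.
Accumulation ratio R = 1/(1 − f) ≈ 1/0.2531 ≈ 3.9510.
Each bolus raises the concentration by D/Vd = 918/117 ≈ 7.846 mcg/mL.
Steady-state peak Cmax,ss = C₀·R ≈ 7.846 × 3.9510 ≈ 31.000 mcg/mL.
Steady-state trough Cmin,ss = Cmax,ss·f ≈ 31.000 × 0.7469 ≈ 23.154 mcg/mL.
Trough 23.2 mcg/mL vs MEC 28 mcg/mL: subtherapeutic.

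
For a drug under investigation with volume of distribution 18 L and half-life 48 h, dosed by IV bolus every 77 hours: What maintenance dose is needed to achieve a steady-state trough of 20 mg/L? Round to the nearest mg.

τ/t½ = 77/48 ≈ 1.6042, so f = (1/2)^(77/48) ≈ 0.328926.
Cmin,ss = (D/Vd)·f/(1−f), so D = Cmin,ss·Vd·(1−f)/f.
D = 20 × 18 × (1−f)/f ≈ 20 × 18 × 2.04020 ≈ 734.47 mg.

734 mg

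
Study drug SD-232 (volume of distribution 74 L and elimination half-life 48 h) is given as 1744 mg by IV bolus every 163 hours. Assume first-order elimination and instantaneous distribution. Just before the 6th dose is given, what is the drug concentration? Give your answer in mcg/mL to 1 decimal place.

2.5 mcg/mL

f = (1/2)^(τ/t½) = (1/2)^(163/48) ≈ 0.0950.
C₀ = D/Vd = 1744/74 ≈ 23.568 mcg/mL.
Before the 6th dose, 5 doses have been given. Superposition: Cmin = C₀·(f + f² + … + f^5).
≈ 23.568 × (0.0950 + 0.0090 + 0.0009 + 0.0001 + 0.0000) ≈ 23.568 × 0.1050 ≈ 2.475 mcg/mL.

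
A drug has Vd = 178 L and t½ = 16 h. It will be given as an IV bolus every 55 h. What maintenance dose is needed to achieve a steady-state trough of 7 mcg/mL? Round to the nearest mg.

τ/t½ = 55/16 ≈ 3.4375, so f = (1/2)^(55/16) ≈ 0.092302.
Cmin,ss = (D/Vd)·f/(1−f), so D = Cmin,ss·Vd·(1−f)/f.
D = 7 × 178 × (1−f)/f ≈ 7 × 178 × 9.83400 ≈ 12253.16 mg.

12253 mg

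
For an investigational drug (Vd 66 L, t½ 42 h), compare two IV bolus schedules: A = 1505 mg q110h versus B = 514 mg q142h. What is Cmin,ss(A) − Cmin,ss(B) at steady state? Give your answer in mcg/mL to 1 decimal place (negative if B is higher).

Regimen A: f = (1/2)^(110/42) ≈ 0.1628; Cmin,ss = (1505/66)·f/(1−f) ≈ 4.434 mcg/mL.
Regimen B: f = (1/2)^(142/42) ≈ 0.0960; Cmin,ss = (514/66)·f/(1−f) ≈ 0.827 mcg/mL.
Difference ≈ 4.434 − 0.827 ≈ 3.607 mcg/mL.

3.6 mcg/mL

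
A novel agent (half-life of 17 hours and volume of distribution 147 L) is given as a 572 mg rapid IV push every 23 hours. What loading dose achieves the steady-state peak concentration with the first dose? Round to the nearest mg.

f = (1/2)^(23/17) ≈ 0.391493; accumulation ratio R = 1/(1−f) ≈ 1.64337.
Loading dose to hit Cmax,ss on first dose: D_load = D_maint·R ≈ 572 × 1.64337 ≈ 940.01 mg.

940 mg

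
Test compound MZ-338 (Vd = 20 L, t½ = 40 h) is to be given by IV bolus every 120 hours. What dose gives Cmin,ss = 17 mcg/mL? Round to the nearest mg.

τ/t½ = 120/40 ≈ 3, so f = (1/2)^(120/40) ≈ 0.125000.
Cmin,ss = (D/Vd)·f/(1−f), so D = Cmin,ss·Vd·(1−f)/f.
D = 17 × 20 × (1−f)/f ≈ 17 × 20 × 7.00000 ≈ 2380.00 mg.

2380 mg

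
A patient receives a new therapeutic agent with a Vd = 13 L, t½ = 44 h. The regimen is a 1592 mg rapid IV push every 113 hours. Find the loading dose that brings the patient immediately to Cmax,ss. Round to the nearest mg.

1915 mg

f = (1/2)^(113/44) ≈ 0.168617; accumulation ratio R = 1/(1−f) ≈ 1.20282.
Loading dose to hit Cmax,ss on first dose: D_load = D_maint·R ≈ 1592 × 1.20282 ≈ 1914.89 mg.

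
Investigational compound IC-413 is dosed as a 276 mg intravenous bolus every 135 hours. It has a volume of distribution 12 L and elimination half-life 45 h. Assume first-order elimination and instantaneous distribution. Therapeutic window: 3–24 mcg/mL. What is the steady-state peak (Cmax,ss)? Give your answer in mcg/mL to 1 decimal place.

26.3 mcg/mL

τ = 135 h = 3 half-lives, so f = (1/2)^3 = 0.125.
Accumulation ratio R = 1/(1 − f) = 1/0.875 = 8/7.
Single-dose peak C₀ = D/Vd = 276/12 = 23 mcg/mL.
Steady-state peak Cmax,ss = C₀·R = 23 × 8/7 ≈ 26.286 mcg/mL.
Peak 26.3 mcg/mL vs MTC 24 mcg/mL: exceeds toxic threshold.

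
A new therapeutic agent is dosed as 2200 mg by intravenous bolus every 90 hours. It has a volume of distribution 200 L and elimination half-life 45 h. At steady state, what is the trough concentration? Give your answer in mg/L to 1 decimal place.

3.7 mg/L

The dosing interval is 2 half-lives, so f = 2^(−2) = 0.25.
At steady state, R = 1/(1 − 0.25) = 4/3.
Single-dose peak C₀ = D/Vd = 2200/200 = 11 mg/L.
Steady-state peak Cmax,ss = C₀·R = 11 × 4/3 ≈ 14.667 mg/L.
Steady-state trough Cmin,ss = Cmax,ss·f ≈ 14.667 × 0.25 ≈ 3.667 mg/L.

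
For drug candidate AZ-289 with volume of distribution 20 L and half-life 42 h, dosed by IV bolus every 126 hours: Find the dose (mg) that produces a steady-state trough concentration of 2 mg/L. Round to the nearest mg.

280 mg

τ/t½ = 126/42 ≈ 3, so f = (1/2)^(126/42) ≈ 0.125000.
Cmin,ss = (D/Vd)·f/(1−f), so D = Cmin,ss·Vd·(1−f)/f.
D = 2 × 20 × (1−f)/f ≈ 2 × 20 × 7.00000 ≈ 280.00 mg.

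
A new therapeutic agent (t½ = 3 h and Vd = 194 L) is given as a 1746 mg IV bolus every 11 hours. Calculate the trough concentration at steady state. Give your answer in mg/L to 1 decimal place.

0.8 mg/L

k = ln2/t½ = ln2/3 ≈ 0.231049 h⁻¹; fraction remaining f = e^(−kτ) = e^(−0.231049×11) ≈ 0.0787.
At steady state, accumulation factor R = 1/(1 − e^(−kτ)) ≈ 1.0854.
Single-dose peak C₀ = D/Vd = 1746/194 ≈ 9.000 mg/L.
Steady-state peak Cmax,ss = C₀·R ≈ 9.000 × 1.0854 ≈ 9.769 mg/L.
Steady-state trough Cmin,ss = Cmax,ss·f ≈ 9.769 × 0.0787 ≈ 0.769 mg/L.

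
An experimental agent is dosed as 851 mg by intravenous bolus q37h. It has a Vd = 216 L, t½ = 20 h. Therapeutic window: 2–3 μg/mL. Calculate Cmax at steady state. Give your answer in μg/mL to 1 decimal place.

k = ln2/t½ = ln2/20 ≈ 0.034657 h⁻¹; fraction remaining f = e^(−kτ) = e^(−0.034657×37) ≈ 0.2774.
Accumulation ratio R = 1/(1 − f) ≈ 1/0.7226 ≈ 1.3839.
Each bolus raises the concentration by D/Vd = 851/216 ≈ 3.940 μg/mL.
Steady-state peak Cmax,ss = C₀·R ≈ 3.940 × 1.3839 ≈ 5.453 μg/mL.
Peak 5.5 μg/mL vs MTC 3 μg/mL: exceeds toxic threshold.

5.5 μg/mL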